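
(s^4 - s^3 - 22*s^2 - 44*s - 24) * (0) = 0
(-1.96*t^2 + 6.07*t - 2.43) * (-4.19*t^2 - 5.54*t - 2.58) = 8.2124*t^4 - 14.5749*t^3 - 18.3893*t^2 - 2.1984*t + 6.2694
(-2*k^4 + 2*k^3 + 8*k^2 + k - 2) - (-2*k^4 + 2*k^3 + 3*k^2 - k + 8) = 5*k^2 + 2*k - 10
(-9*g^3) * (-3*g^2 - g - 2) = 27*g^5 + 9*g^4 + 18*g^3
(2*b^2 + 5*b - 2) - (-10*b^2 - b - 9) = 12*b^2 + 6*b + 7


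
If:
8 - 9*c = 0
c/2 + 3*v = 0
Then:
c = 8/9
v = -4/27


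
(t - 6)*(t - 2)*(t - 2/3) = t^3 - 26*t^2/3 + 52*t/3 - 8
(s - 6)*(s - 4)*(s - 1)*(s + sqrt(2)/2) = s^4 - 11*s^3 + sqrt(2)*s^3/2 - 11*sqrt(2)*s^2/2 + 34*s^2 - 24*s + 17*sqrt(2)*s - 12*sqrt(2)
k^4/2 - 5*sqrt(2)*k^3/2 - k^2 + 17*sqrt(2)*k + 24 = (k/2 + sqrt(2)/2)*(k - 4*sqrt(2))*(k - 3*sqrt(2))*(k + sqrt(2))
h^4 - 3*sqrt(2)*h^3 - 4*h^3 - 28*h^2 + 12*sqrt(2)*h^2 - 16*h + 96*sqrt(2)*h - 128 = (h - 8)*(h + 4)*(h - 2*sqrt(2))*(h - sqrt(2))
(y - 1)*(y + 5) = y^2 + 4*y - 5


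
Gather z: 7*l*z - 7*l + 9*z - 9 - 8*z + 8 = -7*l + z*(7*l + 1) - 1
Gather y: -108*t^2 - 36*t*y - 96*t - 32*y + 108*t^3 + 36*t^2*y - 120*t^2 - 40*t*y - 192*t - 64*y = 108*t^3 - 228*t^2 - 288*t + y*(36*t^2 - 76*t - 96)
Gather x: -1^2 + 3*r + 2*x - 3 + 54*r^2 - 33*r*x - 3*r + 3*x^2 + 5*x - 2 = 54*r^2 + 3*x^2 + x*(7 - 33*r) - 6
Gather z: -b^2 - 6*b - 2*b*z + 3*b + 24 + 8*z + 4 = -b^2 - 3*b + z*(8 - 2*b) + 28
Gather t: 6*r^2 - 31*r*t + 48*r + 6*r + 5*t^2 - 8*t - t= 6*r^2 + 54*r + 5*t^2 + t*(-31*r - 9)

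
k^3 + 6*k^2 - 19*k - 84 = (k - 4)*(k + 3)*(k + 7)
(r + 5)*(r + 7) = r^2 + 12*r + 35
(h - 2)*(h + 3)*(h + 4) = h^3 + 5*h^2 - 2*h - 24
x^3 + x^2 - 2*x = x*(x - 1)*(x + 2)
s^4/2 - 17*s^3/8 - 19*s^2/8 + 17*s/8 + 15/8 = (s/2 + 1/2)*(s - 5)*(s - 1)*(s + 3/4)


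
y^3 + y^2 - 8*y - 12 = (y - 3)*(y + 2)^2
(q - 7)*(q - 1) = q^2 - 8*q + 7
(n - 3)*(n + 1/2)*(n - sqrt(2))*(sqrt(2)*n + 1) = sqrt(2)*n^4 - 5*sqrt(2)*n^3/2 - n^3 - 5*sqrt(2)*n^2/2 + 5*n^2/2 + 3*n/2 + 5*sqrt(2)*n/2 + 3*sqrt(2)/2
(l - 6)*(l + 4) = l^2 - 2*l - 24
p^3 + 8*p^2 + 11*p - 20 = (p - 1)*(p + 4)*(p + 5)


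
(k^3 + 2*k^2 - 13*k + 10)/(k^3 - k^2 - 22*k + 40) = (k - 1)/(k - 4)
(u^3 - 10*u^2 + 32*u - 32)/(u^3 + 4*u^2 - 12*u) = (u^2 - 8*u + 16)/(u*(u + 6))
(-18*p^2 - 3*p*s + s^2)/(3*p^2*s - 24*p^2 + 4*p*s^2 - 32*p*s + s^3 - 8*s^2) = (-6*p + s)/(p*s - 8*p + s^2 - 8*s)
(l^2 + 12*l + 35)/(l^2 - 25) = (l + 7)/(l - 5)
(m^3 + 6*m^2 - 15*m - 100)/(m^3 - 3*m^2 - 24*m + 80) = (m + 5)/(m - 4)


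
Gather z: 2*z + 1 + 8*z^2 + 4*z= 8*z^2 + 6*z + 1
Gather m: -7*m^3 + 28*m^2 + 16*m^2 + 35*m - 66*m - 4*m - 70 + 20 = -7*m^3 + 44*m^2 - 35*m - 50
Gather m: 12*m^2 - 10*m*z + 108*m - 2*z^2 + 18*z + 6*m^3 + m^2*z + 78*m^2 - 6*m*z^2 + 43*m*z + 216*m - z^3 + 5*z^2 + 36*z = 6*m^3 + m^2*(z + 90) + m*(-6*z^2 + 33*z + 324) - z^3 + 3*z^2 + 54*z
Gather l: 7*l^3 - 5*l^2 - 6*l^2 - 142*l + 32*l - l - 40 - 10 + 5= 7*l^3 - 11*l^2 - 111*l - 45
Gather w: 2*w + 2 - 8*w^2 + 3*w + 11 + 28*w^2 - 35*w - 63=20*w^2 - 30*w - 50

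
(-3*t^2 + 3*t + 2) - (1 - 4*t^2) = t^2 + 3*t + 1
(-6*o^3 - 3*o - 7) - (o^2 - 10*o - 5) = -6*o^3 - o^2 + 7*o - 2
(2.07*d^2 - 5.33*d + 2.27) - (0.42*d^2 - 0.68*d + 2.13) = 1.65*d^2 - 4.65*d + 0.14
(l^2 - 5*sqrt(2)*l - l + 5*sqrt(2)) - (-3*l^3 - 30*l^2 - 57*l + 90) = 3*l^3 + 31*l^2 - 5*sqrt(2)*l + 56*l - 90 + 5*sqrt(2)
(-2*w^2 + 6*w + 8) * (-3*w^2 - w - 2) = 6*w^4 - 16*w^3 - 26*w^2 - 20*w - 16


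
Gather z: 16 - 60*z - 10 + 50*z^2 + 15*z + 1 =50*z^2 - 45*z + 7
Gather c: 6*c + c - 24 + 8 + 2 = 7*c - 14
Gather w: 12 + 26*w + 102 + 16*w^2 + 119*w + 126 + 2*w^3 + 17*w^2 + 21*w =2*w^3 + 33*w^2 + 166*w + 240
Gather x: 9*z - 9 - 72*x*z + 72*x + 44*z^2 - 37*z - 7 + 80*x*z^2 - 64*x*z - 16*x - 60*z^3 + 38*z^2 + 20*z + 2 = x*(80*z^2 - 136*z + 56) - 60*z^3 + 82*z^2 - 8*z - 14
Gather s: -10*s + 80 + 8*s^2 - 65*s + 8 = 8*s^2 - 75*s + 88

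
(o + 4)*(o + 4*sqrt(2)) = o^2 + 4*o + 4*sqrt(2)*o + 16*sqrt(2)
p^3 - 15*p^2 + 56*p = p*(p - 8)*(p - 7)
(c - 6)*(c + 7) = c^2 + c - 42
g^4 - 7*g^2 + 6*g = g*(g - 2)*(g - 1)*(g + 3)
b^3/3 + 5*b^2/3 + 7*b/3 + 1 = (b/3 + 1)*(b + 1)^2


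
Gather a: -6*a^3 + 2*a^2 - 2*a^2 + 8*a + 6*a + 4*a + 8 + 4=-6*a^3 + 18*a + 12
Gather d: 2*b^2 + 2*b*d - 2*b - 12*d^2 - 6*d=2*b^2 - 2*b - 12*d^2 + d*(2*b - 6)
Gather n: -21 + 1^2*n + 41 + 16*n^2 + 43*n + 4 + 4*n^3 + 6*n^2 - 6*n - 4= 4*n^3 + 22*n^2 + 38*n + 20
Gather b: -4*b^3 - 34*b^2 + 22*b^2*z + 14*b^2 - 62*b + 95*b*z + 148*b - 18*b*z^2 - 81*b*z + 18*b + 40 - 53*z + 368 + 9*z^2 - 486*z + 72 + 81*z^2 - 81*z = -4*b^3 + b^2*(22*z - 20) + b*(-18*z^2 + 14*z + 104) + 90*z^2 - 620*z + 480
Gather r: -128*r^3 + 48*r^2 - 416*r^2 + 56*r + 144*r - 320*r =-128*r^3 - 368*r^2 - 120*r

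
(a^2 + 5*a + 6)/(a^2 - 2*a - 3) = (a^2 + 5*a + 6)/(a^2 - 2*a - 3)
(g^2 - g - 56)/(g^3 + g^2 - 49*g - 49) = (g - 8)/(g^2 - 6*g - 7)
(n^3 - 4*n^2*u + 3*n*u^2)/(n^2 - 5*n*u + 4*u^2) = n*(-n + 3*u)/(-n + 4*u)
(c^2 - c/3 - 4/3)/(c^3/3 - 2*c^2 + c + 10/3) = (3*c - 4)/(c^2 - 7*c + 10)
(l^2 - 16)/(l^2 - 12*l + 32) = (l + 4)/(l - 8)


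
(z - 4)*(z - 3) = z^2 - 7*z + 12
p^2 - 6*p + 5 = (p - 5)*(p - 1)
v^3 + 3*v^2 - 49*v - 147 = (v - 7)*(v + 3)*(v + 7)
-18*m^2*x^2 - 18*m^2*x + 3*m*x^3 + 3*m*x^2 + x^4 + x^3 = x*(-3*m + x)*(6*m + x)*(x + 1)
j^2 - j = j*(j - 1)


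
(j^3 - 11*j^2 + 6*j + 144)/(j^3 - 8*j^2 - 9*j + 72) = (j - 6)/(j - 3)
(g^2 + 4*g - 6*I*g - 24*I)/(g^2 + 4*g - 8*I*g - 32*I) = (g - 6*I)/(g - 8*I)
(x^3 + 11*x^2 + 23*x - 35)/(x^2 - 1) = (x^2 + 12*x + 35)/(x + 1)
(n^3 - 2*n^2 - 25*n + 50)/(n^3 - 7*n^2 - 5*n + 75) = (n^2 + 3*n - 10)/(n^2 - 2*n - 15)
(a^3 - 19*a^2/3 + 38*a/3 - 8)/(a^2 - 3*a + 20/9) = 3*(a^2 - 5*a + 6)/(3*a - 5)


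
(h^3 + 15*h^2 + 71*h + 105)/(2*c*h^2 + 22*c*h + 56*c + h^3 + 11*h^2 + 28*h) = (h^2 + 8*h + 15)/(2*c*h + 8*c + h^2 + 4*h)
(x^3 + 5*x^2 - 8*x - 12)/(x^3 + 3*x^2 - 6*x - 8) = (x + 6)/(x + 4)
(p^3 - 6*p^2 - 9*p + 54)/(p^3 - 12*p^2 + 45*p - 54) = (p + 3)/(p - 3)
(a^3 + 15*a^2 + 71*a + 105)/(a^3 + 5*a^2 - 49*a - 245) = (a + 3)/(a - 7)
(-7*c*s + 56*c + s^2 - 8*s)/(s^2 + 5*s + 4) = (-7*c*s + 56*c + s^2 - 8*s)/(s^2 + 5*s + 4)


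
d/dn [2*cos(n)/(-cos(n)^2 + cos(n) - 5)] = 2*(sin(n)^2 + 4)*sin(n)/(sin(n)^2 + cos(n) - 6)^2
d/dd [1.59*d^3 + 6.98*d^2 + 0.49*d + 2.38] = 4.77*d^2 + 13.96*d + 0.49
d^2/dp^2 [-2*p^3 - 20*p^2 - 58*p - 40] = -12*p - 40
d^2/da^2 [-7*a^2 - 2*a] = -14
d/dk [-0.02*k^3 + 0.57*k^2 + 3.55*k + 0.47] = -0.06*k^2 + 1.14*k + 3.55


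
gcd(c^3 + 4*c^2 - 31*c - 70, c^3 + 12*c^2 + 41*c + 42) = c^2 + 9*c + 14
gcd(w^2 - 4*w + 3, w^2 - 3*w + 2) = w - 1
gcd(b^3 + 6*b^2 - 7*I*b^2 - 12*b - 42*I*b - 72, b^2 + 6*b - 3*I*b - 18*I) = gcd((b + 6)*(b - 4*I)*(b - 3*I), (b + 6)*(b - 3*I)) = b^2 + b*(6 - 3*I) - 18*I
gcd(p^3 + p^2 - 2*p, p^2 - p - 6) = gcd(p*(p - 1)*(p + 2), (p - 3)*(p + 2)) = p + 2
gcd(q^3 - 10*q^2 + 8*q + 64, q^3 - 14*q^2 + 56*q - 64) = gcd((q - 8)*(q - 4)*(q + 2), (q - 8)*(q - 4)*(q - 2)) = q^2 - 12*q + 32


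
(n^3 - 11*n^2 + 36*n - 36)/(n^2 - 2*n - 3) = (n^2 - 8*n + 12)/(n + 1)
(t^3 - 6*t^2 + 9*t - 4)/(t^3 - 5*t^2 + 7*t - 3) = (t - 4)/(t - 3)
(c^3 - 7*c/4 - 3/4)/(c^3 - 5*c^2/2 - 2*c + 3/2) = (4*c^2 - 4*c - 3)/(2*(2*c^2 - 7*c + 3))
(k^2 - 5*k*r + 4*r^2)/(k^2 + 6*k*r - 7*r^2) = (k - 4*r)/(k + 7*r)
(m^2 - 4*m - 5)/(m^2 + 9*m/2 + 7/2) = 2*(m - 5)/(2*m + 7)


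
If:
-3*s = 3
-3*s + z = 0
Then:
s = -1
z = -3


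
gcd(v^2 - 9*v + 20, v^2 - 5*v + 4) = v - 4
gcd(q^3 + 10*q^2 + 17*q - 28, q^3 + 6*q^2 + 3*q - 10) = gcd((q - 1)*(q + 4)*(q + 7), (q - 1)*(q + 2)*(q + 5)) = q - 1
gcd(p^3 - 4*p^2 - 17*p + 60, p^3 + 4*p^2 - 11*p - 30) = p - 3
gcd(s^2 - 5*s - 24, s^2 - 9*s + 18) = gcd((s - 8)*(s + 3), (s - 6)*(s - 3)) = 1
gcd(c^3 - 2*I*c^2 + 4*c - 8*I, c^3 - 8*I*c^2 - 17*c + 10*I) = c - 2*I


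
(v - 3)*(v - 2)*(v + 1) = v^3 - 4*v^2 + v + 6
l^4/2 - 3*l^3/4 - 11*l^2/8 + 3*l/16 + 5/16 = (l/2 + 1/4)*(l - 5/2)*(l - 1/2)*(l + 1)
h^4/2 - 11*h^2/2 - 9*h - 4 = (h/2 + 1)*(h - 4)*(h + 1)^2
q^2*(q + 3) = q^3 + 3*q^2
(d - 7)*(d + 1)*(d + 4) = d^3 - 2*d^2 - 31*d - 28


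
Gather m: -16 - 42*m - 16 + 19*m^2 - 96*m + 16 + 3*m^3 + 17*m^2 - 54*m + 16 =3*m^3 + 36*m^2 - 192*m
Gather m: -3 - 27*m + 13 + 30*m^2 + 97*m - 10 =30*m^2 + 70*m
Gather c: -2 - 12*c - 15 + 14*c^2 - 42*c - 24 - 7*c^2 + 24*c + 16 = 7*c^2 - 30*c - 25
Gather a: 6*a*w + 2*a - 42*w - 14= a*(6*w + 2) - 42*w - 14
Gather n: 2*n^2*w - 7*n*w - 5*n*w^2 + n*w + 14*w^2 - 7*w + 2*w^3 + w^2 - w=2*n^2*w + n*(-5*w^2 - 6*w) + 2*w^3 + 15*w^2 - 8*w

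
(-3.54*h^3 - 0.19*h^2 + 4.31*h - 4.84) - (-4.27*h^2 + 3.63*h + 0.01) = -3.54*h^3 + 4.08*h^2 + 0.68*h - 4.85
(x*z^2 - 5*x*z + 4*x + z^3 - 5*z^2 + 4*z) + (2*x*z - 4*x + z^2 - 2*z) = x*z^2 - 3*x*z + z^3 - 4*z^2 + 2*z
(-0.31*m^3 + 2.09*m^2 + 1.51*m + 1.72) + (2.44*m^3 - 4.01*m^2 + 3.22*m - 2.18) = 2.13*m^3 - 1.92*m^2 + 4.73*m - 0.46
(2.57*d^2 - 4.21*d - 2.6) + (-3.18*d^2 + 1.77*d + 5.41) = -0.61*d^2 - 2.44*d + 2.81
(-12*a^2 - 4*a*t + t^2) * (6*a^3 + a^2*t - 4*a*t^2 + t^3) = -72*a^5 - 36*a^4*t + 50*a^3*t^2 + 5*a^2*t^3 - 8*a*t^4 + t^5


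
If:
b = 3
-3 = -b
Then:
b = 3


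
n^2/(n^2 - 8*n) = n/(n - 8)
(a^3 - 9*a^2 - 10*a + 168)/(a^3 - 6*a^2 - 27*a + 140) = (a^2 - 2*a - 24)/(a^2 + a - 20)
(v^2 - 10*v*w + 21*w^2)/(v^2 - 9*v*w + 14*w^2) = (v - 3*w)/(v - 2*w)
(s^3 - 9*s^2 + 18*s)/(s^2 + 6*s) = (s^2 - 9*s + 18)/(s + 6)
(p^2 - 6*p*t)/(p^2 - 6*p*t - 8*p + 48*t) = p/(p - 8)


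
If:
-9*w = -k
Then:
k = 9*w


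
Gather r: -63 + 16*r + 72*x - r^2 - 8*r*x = -r^2 + r*(16 - 8*x) + 72*x - 63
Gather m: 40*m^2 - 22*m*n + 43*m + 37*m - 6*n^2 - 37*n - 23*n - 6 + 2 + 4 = 40*m^2 + m*(80 - 22*n) - 6*n^2 - 60*n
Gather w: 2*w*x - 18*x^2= 2*w*x - 18*x^2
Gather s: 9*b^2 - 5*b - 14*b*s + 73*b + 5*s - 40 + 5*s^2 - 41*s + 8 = 9*b^2 + 68*b + 5*s^2 + s*(-14*b - 36) - 32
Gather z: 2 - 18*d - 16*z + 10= -18*d - 16*z + 12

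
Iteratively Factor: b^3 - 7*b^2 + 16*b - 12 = (b - 2)*(b^2 - 5*b + 6) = (b - 2)^2*(b - 3)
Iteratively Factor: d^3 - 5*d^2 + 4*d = (d)*(d^2 - 5*d + 4) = d*(d - 4)*(d - 1)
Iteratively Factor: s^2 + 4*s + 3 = (s + 1)*(s + 3)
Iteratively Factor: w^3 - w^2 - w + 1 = (w + 1)*(w^2 - 2*w + 1) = (w - 1)*(w + 1)*(w - 1)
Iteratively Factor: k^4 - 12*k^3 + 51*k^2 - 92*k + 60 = (k - 2)*(k^3 - 10*k^2 + 31*k - 30) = (k - 2)^2*(k^2 - 8*k + 15) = (k - 3)*(k - 2)^2*(k - 5)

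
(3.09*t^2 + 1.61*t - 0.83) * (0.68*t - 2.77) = 2.1012*t^3 - 7.4645*t^2 - 5.0241*t + 2.2991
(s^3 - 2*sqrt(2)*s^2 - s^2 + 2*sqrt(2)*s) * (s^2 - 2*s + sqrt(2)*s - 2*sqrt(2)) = s^5 - 3*s^4 - sqrt(2)*s^4 - 2*s^3 + 3*sqrt(2)*s^3 - 2*sqrt(2)*s^2 + 12*s^2 - 8*s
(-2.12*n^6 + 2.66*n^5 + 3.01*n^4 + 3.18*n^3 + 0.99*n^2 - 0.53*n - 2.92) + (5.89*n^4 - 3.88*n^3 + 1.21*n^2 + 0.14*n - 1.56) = -2.12*n^6 + 2.66*n^5 + 8.9*n^4 - 0.7*n^3 + 2.2*n^2 - 0.39*n - 4.48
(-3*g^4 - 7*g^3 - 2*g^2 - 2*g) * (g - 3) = -3*g^5 + 2*g^4 + 19*g^3 + 4*g^2 + 6*g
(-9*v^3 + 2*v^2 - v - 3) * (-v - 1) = 9*v^4 + 7*v^3 - v^2 + 4*v + 3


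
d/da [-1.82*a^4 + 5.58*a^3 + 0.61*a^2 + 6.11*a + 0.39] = -7.28*a^3 + 16.74*a^2 + 1.22*a + 6.11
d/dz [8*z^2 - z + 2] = 16*z - 1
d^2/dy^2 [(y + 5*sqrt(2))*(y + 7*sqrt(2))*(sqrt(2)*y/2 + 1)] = 3*sqrt(2)*y + 26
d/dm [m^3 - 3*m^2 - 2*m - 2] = 3*m^2 - 6*m - 2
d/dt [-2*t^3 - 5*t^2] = 2*t*(-3*t - 5)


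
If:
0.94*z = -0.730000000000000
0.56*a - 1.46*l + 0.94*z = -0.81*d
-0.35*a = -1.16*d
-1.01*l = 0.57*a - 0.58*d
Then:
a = 0.53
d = 0.16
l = -0.21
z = -0.78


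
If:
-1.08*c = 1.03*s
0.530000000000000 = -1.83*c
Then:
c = -0.29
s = 0.30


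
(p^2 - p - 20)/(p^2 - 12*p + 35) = (p + 4)/(p - 7)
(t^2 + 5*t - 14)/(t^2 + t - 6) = (t + 7)/(t + 3)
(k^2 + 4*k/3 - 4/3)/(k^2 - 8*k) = (3*k^2 + 4*k - 4)/(3*k*(k - 8))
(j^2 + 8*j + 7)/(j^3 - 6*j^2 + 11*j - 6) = (j^2 + 8*j + 7)/(j^3 - 6*j^2 + 11*j - 6)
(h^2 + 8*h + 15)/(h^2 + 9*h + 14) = (h^2 + 8*h + 15)/(h^2 + 9*h + 14)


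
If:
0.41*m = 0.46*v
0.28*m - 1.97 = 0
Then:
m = 7.04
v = 6.27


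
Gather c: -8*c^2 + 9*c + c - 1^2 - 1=-8*c^2 + 10*c - 2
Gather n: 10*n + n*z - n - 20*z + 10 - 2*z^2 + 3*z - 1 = n*(z + 9) - 2*z^2 - 17*z + 9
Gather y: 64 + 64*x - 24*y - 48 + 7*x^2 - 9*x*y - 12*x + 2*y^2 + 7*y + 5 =7*x^2 + 52*x + 2*y^2 + y*(-9*x - 17) + 21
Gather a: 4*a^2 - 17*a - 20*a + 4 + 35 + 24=4*a^2 - 37*a + 63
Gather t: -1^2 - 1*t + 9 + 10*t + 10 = 9*t + 18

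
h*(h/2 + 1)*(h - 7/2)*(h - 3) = h^4/2 - 9*h^3/4 - 5*h^2/4 + 21*h/2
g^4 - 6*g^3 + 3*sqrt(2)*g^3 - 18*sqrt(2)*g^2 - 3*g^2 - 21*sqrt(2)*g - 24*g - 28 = (g - 7)*(g + 1)*(g + sqrt(2))*(g + 2*sqrt(2))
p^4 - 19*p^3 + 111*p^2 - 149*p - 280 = (p - 8)*(p - 7)*(p - 5)*(p + 1)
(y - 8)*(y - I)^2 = y^3 - 8*y^2 - 2*I*y^2 - y + 16*I*y + 8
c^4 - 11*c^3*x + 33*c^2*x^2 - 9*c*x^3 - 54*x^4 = (c - 6*x)*(c - 3*x)^2*(c + x)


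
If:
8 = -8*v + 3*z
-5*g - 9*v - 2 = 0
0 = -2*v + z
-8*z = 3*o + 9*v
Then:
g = 34/5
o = 100/3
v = -4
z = -8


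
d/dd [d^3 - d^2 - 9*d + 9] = 3*d^2 - 2*d - 9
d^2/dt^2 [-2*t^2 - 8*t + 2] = -4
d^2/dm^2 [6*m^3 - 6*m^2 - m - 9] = 36*m - 12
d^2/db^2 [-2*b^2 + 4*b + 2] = -4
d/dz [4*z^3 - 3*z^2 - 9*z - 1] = 12*z^2 - 6*z - 9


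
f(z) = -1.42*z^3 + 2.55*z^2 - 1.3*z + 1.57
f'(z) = -4.26*z^2 + 5.1*z - 1.3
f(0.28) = 1.37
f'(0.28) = -0.21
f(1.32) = 1.03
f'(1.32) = -1.99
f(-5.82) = 375.45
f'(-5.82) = -175.28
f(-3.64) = 108.57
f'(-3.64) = -76.31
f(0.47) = 1.37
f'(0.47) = 0.16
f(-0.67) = 4.01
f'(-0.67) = -6.63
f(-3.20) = 78.37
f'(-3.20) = -61.24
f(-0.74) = 4.50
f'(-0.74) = -7.41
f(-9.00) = 1255.00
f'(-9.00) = -392.26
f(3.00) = -17.72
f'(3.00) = -24.34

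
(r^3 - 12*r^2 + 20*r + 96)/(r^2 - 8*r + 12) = (r^2 - 6*r - 16)/(r - 2)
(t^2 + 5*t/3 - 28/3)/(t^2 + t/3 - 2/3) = (3*t^2 + 5*t - 28)/(3*t^2 + t - 2)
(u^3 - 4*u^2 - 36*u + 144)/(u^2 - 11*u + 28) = (u^2 - 36)/(u - 7)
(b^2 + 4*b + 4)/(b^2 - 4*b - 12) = (b + 2)/(b - 6)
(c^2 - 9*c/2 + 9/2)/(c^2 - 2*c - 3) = (c - 3/2)/(c + 1)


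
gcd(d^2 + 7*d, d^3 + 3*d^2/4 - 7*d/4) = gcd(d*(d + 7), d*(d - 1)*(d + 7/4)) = d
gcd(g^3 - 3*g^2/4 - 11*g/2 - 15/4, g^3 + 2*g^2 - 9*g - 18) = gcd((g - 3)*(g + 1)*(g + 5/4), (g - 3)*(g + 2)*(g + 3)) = g - 3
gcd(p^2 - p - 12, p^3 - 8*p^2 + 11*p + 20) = p - 4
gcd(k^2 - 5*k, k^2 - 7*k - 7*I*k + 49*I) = 1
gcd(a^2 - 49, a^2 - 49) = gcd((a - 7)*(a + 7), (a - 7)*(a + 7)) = a^2 - 49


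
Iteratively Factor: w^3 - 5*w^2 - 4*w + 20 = (w - 5)*(w^2 - 4) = (w - 5)*(w + 2)*(w - 2)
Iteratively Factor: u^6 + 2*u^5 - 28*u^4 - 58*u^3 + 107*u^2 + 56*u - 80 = (u - 1)*(u^5 + 3*u^4 - 25*u^3 - 83*u^2 + 24*u + 80) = (u - 1)*(u + 1)*(u^4 + 2*u^3 - 27*u^2 - 56*u + 80) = (u - 1)^2*(u + 1)*(u^3 + 3*u^2 - 24*u - 80) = (u - 5)*(u - 1)^2*(u + 1)*(u^2 + 8*u + 16) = (u - 5)*(u - 1)^2*(u + 1)*(u + 4)*(u + 4)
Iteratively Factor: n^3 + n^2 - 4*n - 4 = (n - 2)*(n^2 + 3*n + 2) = (n - 2)*(n + 1)*(n + 2)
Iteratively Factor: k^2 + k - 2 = (k + 2)*(k - 1)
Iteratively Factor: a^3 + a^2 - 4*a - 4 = (a + 2)*(a^2 - a - 2) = (a - 2)*(a + 2)*(a + 1)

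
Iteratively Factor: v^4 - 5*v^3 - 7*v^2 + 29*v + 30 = (v + 2)*(v^3 - 7*v^2 + 7*v + 15) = (v + 1)*(v + 2)*(v^2 - 8*v + 15) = (v - 3)*(v + 1)*(v + 2)*(v - 5)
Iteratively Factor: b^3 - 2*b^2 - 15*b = (b + 3)*(b^2 - 5*b) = b*(b + 3)*(b - 5)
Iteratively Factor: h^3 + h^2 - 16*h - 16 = (h - 4)*(h^2 + 5*h + 4) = (h - 4)*(h + 4)*(h + 1)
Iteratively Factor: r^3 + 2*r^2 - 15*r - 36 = (r - 4)*(r^2 + 6*r + 9) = (r - 4)*(r + 3)*(r + 3)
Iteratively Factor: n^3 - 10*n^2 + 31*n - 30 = (n - 2)*(n^2 - 8*n + 15) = (n - 3)*(n - 2)*(n - 5)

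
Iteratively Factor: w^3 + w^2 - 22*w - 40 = (w - 5)*(w^2 + 6*w + 8) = (w - 5)*(w + 4)*(w + 2)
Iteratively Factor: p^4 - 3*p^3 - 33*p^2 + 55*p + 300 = (p - 5)*(p^3 + 2*p^2 - 23*p - 60) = (p - 5)*(p + 4)*(p^2 - 2*p - 15) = (p - 5)*(p + 3)*(p + 4)*(p - 5)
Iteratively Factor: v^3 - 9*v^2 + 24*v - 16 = (v - 4)*(v^2 - 5*v + 4) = (v - 4)*(v - 1)*(v - 4)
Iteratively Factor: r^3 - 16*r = (r - 4)*(r^2 + 4*r) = r*(r - 4)*(r + 4)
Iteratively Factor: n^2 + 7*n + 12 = (n + 3)*(n + 4)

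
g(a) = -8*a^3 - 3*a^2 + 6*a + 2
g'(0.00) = 6.00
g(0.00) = 2.00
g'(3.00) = -228.00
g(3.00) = -223.00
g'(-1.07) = -15.06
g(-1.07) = 1.95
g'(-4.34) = -420.01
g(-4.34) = 573.43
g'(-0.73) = -2.41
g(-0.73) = -0.87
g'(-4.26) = -403.98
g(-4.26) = 540.47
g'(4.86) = -590.03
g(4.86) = -958.03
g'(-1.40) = -32.64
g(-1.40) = 9.67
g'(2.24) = -127.86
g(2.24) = -89.53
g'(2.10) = -112.44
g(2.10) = -72.72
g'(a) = -24*a^2 - 6*a + 6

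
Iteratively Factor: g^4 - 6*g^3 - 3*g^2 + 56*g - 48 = (g - 4)*(g^3 - 2*g^2 - 11*g + 12) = (g - 4)*(g - 1)*(g^2 - g - 12) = (g - 4)^2*(g - 1)*(g + 3)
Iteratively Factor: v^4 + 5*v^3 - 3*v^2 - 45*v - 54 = (v - 3)*(v^3 + 8*v^2 + 21*v + 18) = (v - 3)*(v + 3)*(v^2 + 5*v + 6) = (v - 3)*(v + 3)^2*(v + 2)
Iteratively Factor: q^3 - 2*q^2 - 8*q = (q - 4)*(q^2 + 2*q) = (q - 4)*(q + 2)*(q)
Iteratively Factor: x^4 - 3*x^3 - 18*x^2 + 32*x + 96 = (x - 4)*(x^3 + x^2 - 14*x - 24) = (x - 4)*(x + 2)*(x^2 - x - 12) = (x - 4)^2*(x + 2)*(x + 3)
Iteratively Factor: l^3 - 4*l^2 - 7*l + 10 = (l - 1)*(l^2 - 3*l - 10) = (l - 1)*(l + 2)*(l - 5)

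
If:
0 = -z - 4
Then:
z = -4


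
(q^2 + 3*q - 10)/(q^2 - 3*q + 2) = (q + 5)/(q - 1)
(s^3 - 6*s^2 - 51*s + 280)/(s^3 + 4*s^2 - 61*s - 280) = (s - 5)/(s + 5)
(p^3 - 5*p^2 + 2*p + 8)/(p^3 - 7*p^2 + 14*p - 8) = (p + 1)/(p - 1)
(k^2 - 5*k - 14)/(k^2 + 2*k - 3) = (k^2 - 5*k - 14)/(k^2 + 2*k - 3)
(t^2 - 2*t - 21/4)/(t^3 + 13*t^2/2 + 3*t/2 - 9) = (t - 7/2)/(t^2 + 5*t - 6)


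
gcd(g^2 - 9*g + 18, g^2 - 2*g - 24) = g - 6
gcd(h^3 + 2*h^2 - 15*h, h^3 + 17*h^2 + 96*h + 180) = h + 5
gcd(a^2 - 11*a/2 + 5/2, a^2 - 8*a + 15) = a - 5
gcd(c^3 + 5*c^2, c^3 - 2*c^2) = c^2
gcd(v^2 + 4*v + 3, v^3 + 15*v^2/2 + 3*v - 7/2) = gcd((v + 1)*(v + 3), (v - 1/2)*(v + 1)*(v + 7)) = v + 1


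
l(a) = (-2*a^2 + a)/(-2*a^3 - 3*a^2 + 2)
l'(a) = (1 - 4*a)/(-2*a^3 - 3*a^2 + 2) + (-2*a^2 + a)*(6*a^2 + 6*a)/(-2*a^3 - 3*a^2 + 2)^2 = (-6*a^2*(a + 1)*(2*a - 1) + (4*a - 1)*(2*a^3 + 3*a^2 - 2))/(2*a^3 + 3*a^2 - 2)^2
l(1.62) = 0.25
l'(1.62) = -0.07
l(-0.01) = -0.01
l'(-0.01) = 0.52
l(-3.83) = -0.47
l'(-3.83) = -0.20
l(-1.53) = -2.90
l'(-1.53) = -3.27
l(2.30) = 0.22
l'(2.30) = -0.04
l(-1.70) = -2.37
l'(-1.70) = -2.89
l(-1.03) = -3.14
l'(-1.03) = 4.52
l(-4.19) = -0.41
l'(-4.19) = -0.15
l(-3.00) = -0.72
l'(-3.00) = -0.45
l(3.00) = 0.19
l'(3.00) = -0.03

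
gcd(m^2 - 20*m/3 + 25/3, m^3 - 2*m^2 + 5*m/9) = m - 5/3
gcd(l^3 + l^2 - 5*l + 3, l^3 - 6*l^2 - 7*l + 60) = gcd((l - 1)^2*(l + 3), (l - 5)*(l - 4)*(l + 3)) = l + 3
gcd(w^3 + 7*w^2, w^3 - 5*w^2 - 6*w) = w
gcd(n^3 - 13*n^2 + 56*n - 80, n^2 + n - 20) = n - 4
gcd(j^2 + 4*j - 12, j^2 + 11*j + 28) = 1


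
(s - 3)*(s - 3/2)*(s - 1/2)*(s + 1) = s^4 - 4*s^3 + 7*s^2/4 + 9*s/2 - 9/4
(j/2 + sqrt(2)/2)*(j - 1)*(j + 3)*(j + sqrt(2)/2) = j^4/2 + j^3 + 3*sqrt(2)*j^3/4 - j^2 + 3*sqrt(2)*j^2/2 - 9*sqrt(2)*j/4 + j - 3/2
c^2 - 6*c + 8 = (c - 4)*(c - 2)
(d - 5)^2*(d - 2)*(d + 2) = d^4 - 10*d^3 + 21*d^2 + 40*d - 100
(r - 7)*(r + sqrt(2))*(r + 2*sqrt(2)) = r^3 - 7*r^2 + 3*sqrt(2)*r^2 - 21*sqrt(2)*r + 4*r - 28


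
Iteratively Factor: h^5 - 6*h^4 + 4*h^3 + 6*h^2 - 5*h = (h)*(h^4 - 6*h^3 + 4*h^2 + 6*h - 5) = h*(h - 5)*(h^3 - h^2 - h + 1) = h*(h - 5)*(h + 1)*(h^2 - 2*h + 1) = h*(h - 5)*(h - 1)*(h + 1)*(h - 1)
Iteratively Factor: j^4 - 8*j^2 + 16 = (j + 2)*(j^3 - 2*j^2 - 4*j + 8) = (j + 2)^2*(j^2 - 4*j + 4) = (j - 2)*(j + 2)^2*(j - 2)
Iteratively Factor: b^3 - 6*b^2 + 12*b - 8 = (b - 2)*(b^2 - 4*b + 4) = (b - 2)^2*(b - 2)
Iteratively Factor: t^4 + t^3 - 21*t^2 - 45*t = (t - 5)*(t^3 + 6*t^2 + 9*t) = t*(t - 5)*(t^2 + 6*t + 9) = t*(t - 5)*(t + 3)*(t + 3)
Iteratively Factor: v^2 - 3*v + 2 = (v - 1)*(v - 2)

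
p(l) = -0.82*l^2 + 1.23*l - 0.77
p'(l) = 1.23 - 1.64*l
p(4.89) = -14.36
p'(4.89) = -6.79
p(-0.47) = -1.53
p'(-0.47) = 2.00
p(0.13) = -0.62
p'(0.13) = 1.02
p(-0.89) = -2.51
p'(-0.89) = 2.69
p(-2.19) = -7.40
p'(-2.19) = 4.82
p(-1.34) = -3.89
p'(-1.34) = 3.43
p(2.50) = -2.82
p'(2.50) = -2.87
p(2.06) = -1.72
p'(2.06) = -2.15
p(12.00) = -104.09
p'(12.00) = -18.45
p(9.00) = -56.12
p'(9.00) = -13.53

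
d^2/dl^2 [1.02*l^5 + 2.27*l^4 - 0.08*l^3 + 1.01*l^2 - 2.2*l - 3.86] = 20.4*l^3 + 27.24*l^2 - 0.48*l + 2.02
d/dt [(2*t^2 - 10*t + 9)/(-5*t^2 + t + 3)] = 3*(-16*t^2 + 34*t - 13)/(25*t^4 - 10*t^3 - 29*t^2 + 6*t + 9)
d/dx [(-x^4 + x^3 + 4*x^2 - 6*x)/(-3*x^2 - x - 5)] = (6*x^5 + 18*x^3 - 37*x^2 - 40*x + 30)/(9*x^4 + 6*x^3 + 31*x^2 + 10*x + 25)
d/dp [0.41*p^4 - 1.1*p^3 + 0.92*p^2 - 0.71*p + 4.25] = 1.64*p^3 - 3.3*p^2 + 1.84*p - 0.71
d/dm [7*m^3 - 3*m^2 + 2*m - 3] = 21*m^2 - 6*m + 2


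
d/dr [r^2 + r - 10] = 2*r + 1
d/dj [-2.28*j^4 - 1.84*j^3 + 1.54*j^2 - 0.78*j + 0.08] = -9.12*j^3 - 5.52*j^2 + 3.08*j - 0.78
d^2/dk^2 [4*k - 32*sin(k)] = 32*sin(k)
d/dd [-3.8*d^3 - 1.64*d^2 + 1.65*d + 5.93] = -11.4*d^2 - 3.28*d + 1.65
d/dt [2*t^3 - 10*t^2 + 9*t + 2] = 6*t^2 - 20*t + 9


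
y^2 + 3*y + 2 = (y + 1)*(y + 2)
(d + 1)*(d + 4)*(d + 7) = d^3 + 12*d^2 + 39*d + 28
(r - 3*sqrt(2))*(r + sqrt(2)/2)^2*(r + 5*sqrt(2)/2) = r^4 + sqrt(2)*r^3/2 - 31*r^2/2 - 61*sqrt(2)*r/4 - 15/2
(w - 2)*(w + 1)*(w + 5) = w^3 + 4*w^2 - 7*w - 10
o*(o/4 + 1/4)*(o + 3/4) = o^3/4 + 7*o^2/16 + 3*o/16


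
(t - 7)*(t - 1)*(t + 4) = t^3 - 4*t^2 - 25*t + 28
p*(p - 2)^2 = p^3 - 4*p^2 + 4*p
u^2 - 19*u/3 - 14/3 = (u - 7)*(u + 2/3)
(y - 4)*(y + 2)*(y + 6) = y^3 + 4*y^2 - 20*y - 48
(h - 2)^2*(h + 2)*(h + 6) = h^4 + 4*h^3 - 16*h^2 - 16*h + 48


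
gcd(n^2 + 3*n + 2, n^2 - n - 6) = n + 2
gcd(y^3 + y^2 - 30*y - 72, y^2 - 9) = y + 3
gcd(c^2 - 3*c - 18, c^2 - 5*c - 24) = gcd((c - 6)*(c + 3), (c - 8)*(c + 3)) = c + 3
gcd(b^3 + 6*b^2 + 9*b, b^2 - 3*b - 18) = b + 3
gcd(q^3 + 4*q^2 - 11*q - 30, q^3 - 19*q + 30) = q^2 + 2*q - 15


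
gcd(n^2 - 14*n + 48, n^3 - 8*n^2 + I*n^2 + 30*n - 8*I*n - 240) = n - 8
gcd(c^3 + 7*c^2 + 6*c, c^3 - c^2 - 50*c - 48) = c^2 + 7*c + 6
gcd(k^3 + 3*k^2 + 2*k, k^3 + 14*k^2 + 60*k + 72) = k + 2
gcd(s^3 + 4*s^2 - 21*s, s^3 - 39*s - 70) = 1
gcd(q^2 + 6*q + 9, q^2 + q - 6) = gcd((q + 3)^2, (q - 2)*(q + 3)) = q + 3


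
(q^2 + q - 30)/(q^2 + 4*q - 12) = (q - 5)/(q - 2)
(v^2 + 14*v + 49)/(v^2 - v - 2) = (v^2 + 14*v + 49)/(v^2 - v - 2)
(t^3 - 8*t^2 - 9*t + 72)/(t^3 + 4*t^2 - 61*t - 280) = (t^2 - 9)/(t^2 + 12*t + 35)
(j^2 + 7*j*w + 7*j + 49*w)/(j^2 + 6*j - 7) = (j + 7*w)/(j - 1)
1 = 1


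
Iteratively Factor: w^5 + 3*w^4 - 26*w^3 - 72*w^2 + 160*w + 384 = (w - 4)*(w^4 + 7*w^3 + 2*w^2 - 64*w - 96) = (w - 4)*(w - 3)*(w^3 + 10*w^2 + 32*w + 32) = (w - 4)*(w - 3)*(w + 2)*(w^2 + 8*w + 16) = (w - 4)*(w - 3)*(w + 2)*(w + 4)*(w + 4)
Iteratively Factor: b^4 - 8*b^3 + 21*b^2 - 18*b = (b)*(b^3 - 8*b^2 + 21*b - 18) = b*(b - 3)*(b^2 - 5*b + 6) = b*(b - 3)^2*(b - 2)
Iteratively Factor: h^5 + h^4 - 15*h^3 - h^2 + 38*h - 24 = (h - 1)*(h^4 + 2*h^3 - 13*h^2 - 14*h + 24) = (h - 1)*(h + 2)*(h^3 - 13*h + 12) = (h - 1)*(h + 2)*(h + 4)*(h^2 - 4*h + 3) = (h - 3)*(h - 1)*(h + 2)*(h + 4)*(h - 1)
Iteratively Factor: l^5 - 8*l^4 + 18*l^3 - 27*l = (l)*(l^4 - 8*l^3 + 18*l^2 - 27) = l*(l - 3)*(l^3 - 5*l^2 + 3*l + 9) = l*(l - 3)^2*(l^2 - 2*l - 3) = l*(l - 3)^3*(l + 1)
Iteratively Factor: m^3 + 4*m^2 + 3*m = (m + 3)*(m^2 + m) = m*(m + 3)*(m + 1)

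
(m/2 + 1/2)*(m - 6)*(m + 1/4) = m^3/2 - 19*m^2/8 - 29*m/8 - 3/4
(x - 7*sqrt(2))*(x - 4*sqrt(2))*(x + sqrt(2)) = x^3 - 10*sqrt(2)*x^2 + 34*x + 56*sqrt(2)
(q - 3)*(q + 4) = q^2 + q - 12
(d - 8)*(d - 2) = d^2 - 10*d + 16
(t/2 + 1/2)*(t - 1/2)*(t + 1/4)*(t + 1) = t^4/2 + 7*t^3/8 + 3*t^2/16 - t/4 - 1/16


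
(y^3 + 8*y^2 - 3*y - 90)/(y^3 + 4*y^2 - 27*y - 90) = (y^2 + 2*y - 15)/(y^2 - 2*y - 15)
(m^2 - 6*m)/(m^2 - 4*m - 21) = m*(6 - m)/(-m^2 + 4*m + 21)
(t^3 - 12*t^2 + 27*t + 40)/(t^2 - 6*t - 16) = (t^2 - 4*t - 5)/(t + 2)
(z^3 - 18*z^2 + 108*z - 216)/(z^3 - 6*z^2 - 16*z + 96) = (z^2 - 12*z + 36)/(z^2 - 16)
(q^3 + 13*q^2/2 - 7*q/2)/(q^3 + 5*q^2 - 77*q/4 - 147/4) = 2*q*(2*q - 1)/(4*q^2 - 8*q - 21)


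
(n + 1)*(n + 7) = n^2 + 8*n + 7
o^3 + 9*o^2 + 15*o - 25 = (o - 1)*(o + 5)^2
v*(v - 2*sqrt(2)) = v^2 - 2*sqrt(2)*v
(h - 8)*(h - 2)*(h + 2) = h^3 - 8*h^2 - 4*h + 32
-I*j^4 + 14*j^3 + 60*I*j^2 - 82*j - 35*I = (j + I)*(j + 5*I)*(j + 7*I)*(-I*j + 1)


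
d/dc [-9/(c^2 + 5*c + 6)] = 9*(2*c + 5)/(c^2 + 5*c + 6)^2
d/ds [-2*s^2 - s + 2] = -4*s - 1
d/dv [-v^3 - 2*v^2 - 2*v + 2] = -3*v^2 - 4*v - 2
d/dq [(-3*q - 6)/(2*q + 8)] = -3/(q^2 + 8*q + 16)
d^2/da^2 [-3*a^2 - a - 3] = -6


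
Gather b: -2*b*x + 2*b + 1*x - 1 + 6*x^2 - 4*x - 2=b*(2 - 2*x) + 6*x^2 - 3*x - 3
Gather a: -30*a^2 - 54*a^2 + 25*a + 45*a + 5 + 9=-84*a^2 + 70*a + 14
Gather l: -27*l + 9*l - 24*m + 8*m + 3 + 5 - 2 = -18*l - 16*m + 6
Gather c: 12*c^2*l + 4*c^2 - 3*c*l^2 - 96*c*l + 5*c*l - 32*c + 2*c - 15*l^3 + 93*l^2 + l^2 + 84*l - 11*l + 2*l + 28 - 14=c^2*(12*l + 4) + c*(-3*l^2 - 91*l - 30) - 15*l^3 + 94*l^2 + 75*l + 14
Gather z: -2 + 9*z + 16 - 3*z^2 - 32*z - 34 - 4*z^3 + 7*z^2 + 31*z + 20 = -4*z^3 + 4*z^2 + 8*z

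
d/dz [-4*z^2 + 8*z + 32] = 8 - 8*z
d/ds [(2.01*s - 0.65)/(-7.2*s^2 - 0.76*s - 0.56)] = (14.472*s^2 - 9.36*s - 1.6196)/(51.84*s^4 + 10.944*s^3 + 8.6416*s^2 + 0.8512*s + 0.3136)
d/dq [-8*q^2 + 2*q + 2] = 2 - 16*q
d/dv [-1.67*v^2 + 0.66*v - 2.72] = 0.66 - 3.34*v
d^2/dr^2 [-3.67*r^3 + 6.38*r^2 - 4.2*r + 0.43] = 12.76 - 22.02*r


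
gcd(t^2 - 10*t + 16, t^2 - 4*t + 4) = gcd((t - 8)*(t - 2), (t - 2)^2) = t - 2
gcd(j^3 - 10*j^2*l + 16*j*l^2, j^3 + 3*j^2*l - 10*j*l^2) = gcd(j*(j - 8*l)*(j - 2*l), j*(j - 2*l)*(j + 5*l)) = j^2 - 2*j*l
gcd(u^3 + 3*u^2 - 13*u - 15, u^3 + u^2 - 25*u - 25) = u^2 + 6*u + 5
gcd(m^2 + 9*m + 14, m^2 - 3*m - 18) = 1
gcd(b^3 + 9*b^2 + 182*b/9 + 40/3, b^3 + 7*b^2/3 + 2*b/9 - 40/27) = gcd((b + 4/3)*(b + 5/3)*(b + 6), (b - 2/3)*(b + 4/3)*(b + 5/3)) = b^2 + 3*b + 20/9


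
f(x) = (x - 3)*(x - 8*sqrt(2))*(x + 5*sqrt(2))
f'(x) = (x - 3)*(x - 8*sqrt(2)) + (x - 3)*(x + 5*sqrt(2)) + (x - 8*sqrt(2))*(x + 5*sqrt(2))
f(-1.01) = 299.53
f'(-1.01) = -49.58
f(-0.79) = 288.13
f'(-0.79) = -53.96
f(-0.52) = 272.88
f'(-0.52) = -58.93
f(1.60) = 117.92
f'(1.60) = -82.77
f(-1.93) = 335.67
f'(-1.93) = -28.14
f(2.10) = 76.05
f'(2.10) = -84.46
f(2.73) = 22.71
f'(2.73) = -84.46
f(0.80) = 182.06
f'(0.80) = -76.94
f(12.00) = 117.79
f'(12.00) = 190.90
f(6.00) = -208.37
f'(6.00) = -46.18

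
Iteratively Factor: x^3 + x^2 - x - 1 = (x + 1)*(x^2 - 1) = (x + 1)^2*(x - 1)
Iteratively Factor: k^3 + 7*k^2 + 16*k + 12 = (k + 3)*(k^2 + 4*k + 4) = (k + 2)*(k + 3)*(k + 2)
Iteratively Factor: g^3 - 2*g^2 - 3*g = (g - 3)*(g^2 + g) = (g - 3)*(g + 1)*(g)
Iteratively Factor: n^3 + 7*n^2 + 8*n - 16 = (n - 1)*(n^2 + 8*n + 16) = (n - 1)*(n + 4)*(n + 4)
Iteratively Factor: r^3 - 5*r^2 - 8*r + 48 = (r - 4)*(r^2 - r - 12) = (r - 4)^2*(r + 3)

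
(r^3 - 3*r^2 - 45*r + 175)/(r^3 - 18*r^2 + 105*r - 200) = (r + 7)/(r - 8)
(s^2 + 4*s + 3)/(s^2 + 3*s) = (s + 1)/s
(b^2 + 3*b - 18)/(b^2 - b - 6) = (b + 6)/(b + 2)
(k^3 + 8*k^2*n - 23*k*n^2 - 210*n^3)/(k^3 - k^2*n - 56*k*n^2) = (k^2 + k*n - 30*n^2)/(k*(k - 8*n))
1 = 1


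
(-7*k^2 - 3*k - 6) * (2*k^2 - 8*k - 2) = -14*k^4 + 50*k^3 + 26*k^2 + 54*k + 12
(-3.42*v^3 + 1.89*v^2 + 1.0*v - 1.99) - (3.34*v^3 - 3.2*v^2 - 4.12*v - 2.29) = -6.76*v^3 + 5.09*v^2 + 5.12*v + 0.3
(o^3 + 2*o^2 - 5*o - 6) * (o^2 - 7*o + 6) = o^5 - 5*o^4 - 13*o^3 + 41*o^2 + 12*o - 36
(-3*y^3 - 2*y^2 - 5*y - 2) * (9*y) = -27*y^4 - 18*y^3 - 45*y^2 - 18*y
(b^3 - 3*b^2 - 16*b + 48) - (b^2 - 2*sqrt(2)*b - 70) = b^3 - 4*b^2 - 16*b + 2*sqrt(2)*b + 118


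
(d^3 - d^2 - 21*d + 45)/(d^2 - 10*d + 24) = (d^3 - d^2 - 21*d + 45)/(d^2 - 10*d + 24)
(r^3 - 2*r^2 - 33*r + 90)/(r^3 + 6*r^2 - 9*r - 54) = (r - 5)/(r + 3)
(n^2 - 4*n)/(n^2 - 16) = n/(n + 4)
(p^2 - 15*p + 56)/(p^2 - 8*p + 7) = (p - 8)/(p - 1)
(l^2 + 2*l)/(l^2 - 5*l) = (l + 2)/(l - 5)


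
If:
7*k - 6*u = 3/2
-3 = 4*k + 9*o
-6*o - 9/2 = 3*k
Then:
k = -15/2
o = 3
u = -9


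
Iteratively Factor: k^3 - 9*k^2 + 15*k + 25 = (k + 1)*(k^2 - 10*k + 25) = (k - 5)*(k + 1)*(k - 5)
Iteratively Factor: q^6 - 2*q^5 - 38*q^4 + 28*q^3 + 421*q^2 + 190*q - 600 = (q - 1)*(q^5 - q^4 - 39*q^3 - 11*q^2 + 410*q + 600) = (q - 1)*(q + 2)*(q^4 - 3*q^3 - 33*q^2 + 55*q + 300) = (q - 1)*(q + 2)*(q + 3)*(q^3 - 6*q^2 - 15*q + 100) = (q - 5)*(q - 1)*(q + 2)*(q + 3)*(q^2 - q - 20) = (q - 5)^2*(q - 1)*(q + 2)*(q + 3)*(q + 4)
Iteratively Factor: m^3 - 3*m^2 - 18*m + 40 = (m - 2)*(m^2 - m - 20) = (m - 2)*(m + 4)*(m - 5)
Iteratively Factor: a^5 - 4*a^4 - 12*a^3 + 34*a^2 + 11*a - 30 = (a - 2)*(a^4 - 2*a^3 - 16*a^2 + 2*a + 15) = (a - 2)*(a - 1)*(a^3 - a^2 - 17*a - 15) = (a - 5)*(a - 2)*(a - 1)*(a^2 + 4*a + 3) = (a - 5)*(a - 2)*(a - 1)*(a + 3)*(a + 1)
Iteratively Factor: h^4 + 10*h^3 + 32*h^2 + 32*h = (h + 2)*(h^3 + 8*h^2 + 16*h) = (h + 2)*(h + 4)*(h^2 + 4*h) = h*(h + 2)*(h + 4)*(h + 4)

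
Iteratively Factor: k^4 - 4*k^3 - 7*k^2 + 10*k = (k + 2)*(k^3 - 6*k^2 + 5*k) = k*(k + 2)*(k^2 - 6*k + 5) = k*(k - 5)*(k + 2)*(k - 1)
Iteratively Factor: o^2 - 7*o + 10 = (o - 2)*(o - 5)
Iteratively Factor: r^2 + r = (r)*(r + 1)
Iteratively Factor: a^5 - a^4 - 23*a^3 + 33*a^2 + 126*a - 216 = (a + 3)*(a^4 - 4*a^3 - 11*a^2 + 66*a - 72) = (a - 3)*(a + 3)*(a^3 - a^2 - 14*a + 24) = (a - 3)*(a + 3)*(a + 4)*(a^2 - 5*a + 6) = (a - 3)^2*(a + 3)*(a + 4)*(a - 2)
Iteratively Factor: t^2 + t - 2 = (t - 1)*(t + 2)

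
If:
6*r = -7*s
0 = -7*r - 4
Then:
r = -4/7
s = 24/49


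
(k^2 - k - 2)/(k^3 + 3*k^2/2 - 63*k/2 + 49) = 2*(k + 1)/(2*k^2 + 7*k - 49)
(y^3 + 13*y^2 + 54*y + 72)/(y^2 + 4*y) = y + 9 + 18/y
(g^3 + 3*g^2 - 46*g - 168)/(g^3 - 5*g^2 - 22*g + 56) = (g + 6)/(g - 2)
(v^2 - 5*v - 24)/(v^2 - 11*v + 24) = (v + 3)/(v - 3)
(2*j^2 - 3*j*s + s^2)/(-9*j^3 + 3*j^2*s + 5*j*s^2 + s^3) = (-2*j + s)/(9*j^2 + 6*j*s + s^2)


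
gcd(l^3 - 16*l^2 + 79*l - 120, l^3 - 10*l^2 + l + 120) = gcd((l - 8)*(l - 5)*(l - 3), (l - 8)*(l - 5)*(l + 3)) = l^2 - 13*l + 40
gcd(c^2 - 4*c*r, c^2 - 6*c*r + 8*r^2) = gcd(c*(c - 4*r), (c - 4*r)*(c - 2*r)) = -c + 4*r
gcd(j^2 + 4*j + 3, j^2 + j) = j + 1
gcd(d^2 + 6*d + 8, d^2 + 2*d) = d + 2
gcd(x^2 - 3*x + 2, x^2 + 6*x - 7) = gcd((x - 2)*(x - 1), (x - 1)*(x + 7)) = x - 1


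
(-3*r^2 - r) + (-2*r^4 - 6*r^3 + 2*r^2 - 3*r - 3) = -2*r^4 - 6*r^3 - r^2 - 4*r - 3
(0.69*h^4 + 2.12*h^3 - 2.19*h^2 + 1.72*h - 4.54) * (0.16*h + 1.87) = 0.1104*h^5 + 1.6295*h^4 + 3.614*h^3 - 3.8201*h^2 + 2.49*h - 8.4898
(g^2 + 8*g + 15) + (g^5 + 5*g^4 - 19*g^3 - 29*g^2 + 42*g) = g^5 + 5*g^4 - 19*g^3 - 28*g^2 + 50*g + 15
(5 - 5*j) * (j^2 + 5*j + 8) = -5*j^3 - 20*j^2 - 15*j + 40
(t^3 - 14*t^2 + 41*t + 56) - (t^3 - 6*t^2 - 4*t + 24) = -8*t^2 + 45*t + 32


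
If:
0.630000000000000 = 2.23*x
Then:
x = 0.28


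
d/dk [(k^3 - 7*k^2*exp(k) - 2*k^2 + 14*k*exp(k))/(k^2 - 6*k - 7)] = (-2*k*(k - 3)*(k^2 - 7*k*exp(k) - 2*k + 14*exp(k)) + (-k^2 + 6*k + 7)*(7*k^2*exp(k) - 3*k^2 + 4*k - 14*exp(k)))/(-k^2 + 6*k + 7)^2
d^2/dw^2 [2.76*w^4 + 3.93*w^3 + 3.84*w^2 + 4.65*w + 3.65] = 33.12*w^2 + 23.58*w + 7.68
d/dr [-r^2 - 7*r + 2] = -2*r - 7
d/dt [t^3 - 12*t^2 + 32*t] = 3*t^2 - 24*t + 32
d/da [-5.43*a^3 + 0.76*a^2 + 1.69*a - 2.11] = -16.29*a^2 + 1.52*a + 1.69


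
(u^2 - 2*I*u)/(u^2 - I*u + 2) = u/(u + I)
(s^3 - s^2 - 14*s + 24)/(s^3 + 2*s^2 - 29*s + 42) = (s + 4)/(s + 7)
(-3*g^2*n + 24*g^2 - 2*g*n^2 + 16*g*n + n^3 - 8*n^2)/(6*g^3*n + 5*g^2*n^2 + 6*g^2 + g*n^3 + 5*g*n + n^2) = (-3*g^2*n + 24*g^2 - 2*g*n^2 + 16*g*n + n^3 - 8*n^2)/(6*g^3*n + 5*g^2*n^2 + 6*g^2 + g*n^3 + 5*g*n + n^2)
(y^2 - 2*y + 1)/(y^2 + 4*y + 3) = (y^2 - 2*y + 1)/(y^2 + 4*y + 3)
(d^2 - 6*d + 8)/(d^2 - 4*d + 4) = (d - 4)/(d - 2)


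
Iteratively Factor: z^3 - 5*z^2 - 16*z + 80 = (z - 4)*(z^2 - z - 20) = (z - 5)*(z - 4)*(z + 4)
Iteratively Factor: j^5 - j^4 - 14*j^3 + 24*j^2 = (j - 2)*(j^4 + j^3 - 12*j^2) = (j - 3)*(j - 2)*(j^3 + 4*j^2) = j*(j - 3)*(j - 2)*(j^2 + 4*j) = j*(j - 3)*(j - 2)*(j + 4)*(j)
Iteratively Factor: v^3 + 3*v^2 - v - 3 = (v + 3)*(v^2 - 1) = (v + 1)*(v + 3)*(v - 1)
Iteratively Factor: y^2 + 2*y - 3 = (y - 1)*(y + 3)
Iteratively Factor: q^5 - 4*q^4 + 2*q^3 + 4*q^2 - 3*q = (q + 1)*(q^4 - 5*q^3 + 7*q^2 - 3*q) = (q - 1)*(q + 1)*(q^3 - 4*q^2 + 3*q) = (q - 1)^2*(q + 1)*(q^2 - 3*q) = q*(q - 1)^2*(q + 1)*(q - 3)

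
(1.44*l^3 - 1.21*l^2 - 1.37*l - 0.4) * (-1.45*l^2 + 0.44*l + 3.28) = -2.088*l^5 + 2.3881*l^4 + 6.1773*l^3 - 3.9916*l^2 - 4.6696*l - 1.312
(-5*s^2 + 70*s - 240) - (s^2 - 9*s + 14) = -6*s^2 + 79*s - 254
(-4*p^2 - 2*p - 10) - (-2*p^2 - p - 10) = -2*p^2 - p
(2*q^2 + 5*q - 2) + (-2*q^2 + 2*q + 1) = 7*q - 1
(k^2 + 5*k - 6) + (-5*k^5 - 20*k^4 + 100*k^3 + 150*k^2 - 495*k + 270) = -5*k^5 - 20*k^4 + 100*k^3 + 151*k^2 - 490*k + 264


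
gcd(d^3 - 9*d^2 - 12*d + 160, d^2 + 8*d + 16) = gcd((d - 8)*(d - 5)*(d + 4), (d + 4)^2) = d + 4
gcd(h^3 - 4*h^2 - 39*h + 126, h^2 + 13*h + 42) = h + 6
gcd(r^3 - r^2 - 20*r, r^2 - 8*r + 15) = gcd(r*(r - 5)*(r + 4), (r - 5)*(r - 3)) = r - 5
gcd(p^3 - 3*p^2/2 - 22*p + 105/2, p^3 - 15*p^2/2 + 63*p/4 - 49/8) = p - 7/2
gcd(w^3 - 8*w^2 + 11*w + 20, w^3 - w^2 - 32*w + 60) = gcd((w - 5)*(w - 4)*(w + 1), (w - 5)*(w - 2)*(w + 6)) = w - 5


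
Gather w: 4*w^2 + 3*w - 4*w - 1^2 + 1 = 4*w^2 - w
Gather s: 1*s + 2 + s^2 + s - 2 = s^2 + 2*s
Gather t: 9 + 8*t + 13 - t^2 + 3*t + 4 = -t^2 + 11*t + 26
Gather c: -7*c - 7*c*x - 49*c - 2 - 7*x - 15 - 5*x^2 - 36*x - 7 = c*(-7*x - 56) - 5*x^2 - 43*x - 24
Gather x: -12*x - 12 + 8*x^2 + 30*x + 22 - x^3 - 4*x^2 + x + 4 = -x^3 + 4*x^2 + 19*x + 14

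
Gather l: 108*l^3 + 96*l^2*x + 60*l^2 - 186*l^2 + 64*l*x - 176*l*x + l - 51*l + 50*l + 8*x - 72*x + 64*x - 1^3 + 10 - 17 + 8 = 108*l^3 + l^2*(96*x - 126) - 112*l*x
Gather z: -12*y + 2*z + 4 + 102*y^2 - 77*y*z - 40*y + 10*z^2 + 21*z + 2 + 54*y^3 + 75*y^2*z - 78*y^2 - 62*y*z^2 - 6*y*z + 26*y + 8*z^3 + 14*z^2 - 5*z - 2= 54*y^3 + 24*y^2 - 26*y + 8*z^3 + z^2*(24 - 62*y) + z*(75*y^2 - 83*y + 18) + 4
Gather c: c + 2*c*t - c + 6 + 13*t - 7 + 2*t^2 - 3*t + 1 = 2*c*t + 2*t^2 + 10*t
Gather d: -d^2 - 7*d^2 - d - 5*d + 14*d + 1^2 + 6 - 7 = -8*d^2 + 8*d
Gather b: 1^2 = 1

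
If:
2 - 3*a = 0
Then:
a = 2/3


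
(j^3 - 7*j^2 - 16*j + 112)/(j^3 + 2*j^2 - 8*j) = (j^2 - 11*j + 28)/(j*(j - 2))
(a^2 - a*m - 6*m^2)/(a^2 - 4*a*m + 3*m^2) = (a + 2*m)/(a - m)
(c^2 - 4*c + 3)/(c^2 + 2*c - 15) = (c - 1)/(c + 5)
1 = 1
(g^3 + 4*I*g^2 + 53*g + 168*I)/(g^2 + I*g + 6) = (g^2 + I*g + 56)/(g - 2*I)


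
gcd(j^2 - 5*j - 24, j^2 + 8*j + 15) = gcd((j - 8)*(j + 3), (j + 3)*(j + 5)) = j + 3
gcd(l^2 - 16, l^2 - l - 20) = l + 4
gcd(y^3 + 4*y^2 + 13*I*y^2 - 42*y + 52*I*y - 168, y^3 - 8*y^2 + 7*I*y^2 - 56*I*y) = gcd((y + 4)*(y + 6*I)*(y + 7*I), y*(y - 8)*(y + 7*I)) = y + 7*I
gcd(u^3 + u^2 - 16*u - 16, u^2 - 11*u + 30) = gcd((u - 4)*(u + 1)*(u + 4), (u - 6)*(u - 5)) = 1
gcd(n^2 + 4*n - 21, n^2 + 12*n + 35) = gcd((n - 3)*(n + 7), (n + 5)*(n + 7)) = n + 7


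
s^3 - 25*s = s*(s - 5)*(s + 5)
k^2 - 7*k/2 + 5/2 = (k - 5/2)*(k - 1)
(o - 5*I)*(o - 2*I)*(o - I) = o^3 - 8*I*o^2 - 17*o + 10*I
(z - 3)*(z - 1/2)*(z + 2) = z^3 - 3*z^2/2 - 11*z/2 + 3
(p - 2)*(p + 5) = p^2 + 3*p - 10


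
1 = 1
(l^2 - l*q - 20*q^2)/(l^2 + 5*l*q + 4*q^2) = (l - 5*q)/(l + q)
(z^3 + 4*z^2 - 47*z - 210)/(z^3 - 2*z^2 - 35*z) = (z + 6)/z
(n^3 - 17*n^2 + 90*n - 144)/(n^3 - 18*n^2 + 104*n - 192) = (n - 3)/(n - 4)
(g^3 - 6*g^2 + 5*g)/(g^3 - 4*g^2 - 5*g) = (g - 1)/(g + 1)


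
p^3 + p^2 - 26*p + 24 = (p - 4)*(p - 1)*(p + 6)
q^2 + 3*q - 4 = (q - 1)*(q + 4)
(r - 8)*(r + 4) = r^2 - 4*r - 32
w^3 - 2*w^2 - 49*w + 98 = (w - 7)*(w - 2)*(w + 7)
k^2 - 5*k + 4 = (k - 4)*(k - 1)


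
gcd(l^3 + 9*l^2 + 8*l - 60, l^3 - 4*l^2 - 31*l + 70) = l^2 + 3*l - 10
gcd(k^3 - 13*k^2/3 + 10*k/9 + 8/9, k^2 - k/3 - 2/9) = k^2 - k/3 - 2/9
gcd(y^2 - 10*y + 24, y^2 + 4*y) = 1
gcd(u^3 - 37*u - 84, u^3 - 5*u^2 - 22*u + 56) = u^2 - 3*u - 28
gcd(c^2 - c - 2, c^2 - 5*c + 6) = c - 2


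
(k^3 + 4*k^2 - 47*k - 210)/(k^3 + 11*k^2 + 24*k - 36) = (k^2 - 2*k - 35)/(k^2 + 5*k - 6)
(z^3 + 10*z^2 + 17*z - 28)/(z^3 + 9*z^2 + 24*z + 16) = (z^2 + 6*z - 7)/(z^2 + 5*z + 4)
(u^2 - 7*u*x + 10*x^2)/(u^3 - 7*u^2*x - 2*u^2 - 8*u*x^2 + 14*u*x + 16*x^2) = (u^2 - 7*u*x + 10*x^2)/(u^3 - 7*u^2*x - 2*u^2 - 8*u*x^2 + 14*u*x + 16*x^2)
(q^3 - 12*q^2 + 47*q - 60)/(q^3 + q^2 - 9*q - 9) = (q^2 - 9*q + 20)/(q^2 + 4*q + 3)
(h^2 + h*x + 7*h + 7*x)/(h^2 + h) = (h^2 + h*x + 7*h + 7*x)/(h*(h + 1))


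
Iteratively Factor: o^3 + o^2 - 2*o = (o + 2)*(o^2 - o) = (o - 1)*(o + 2)*(o)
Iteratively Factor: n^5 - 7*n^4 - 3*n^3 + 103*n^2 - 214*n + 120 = (n - 2)*(n^4 - 5*n^3 - 13*n^2 + 77*n - 60) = (n - 2)*(n - 1)*(n^3 - 4*n^2 - 17*n + 60) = (n - 5)*(n - 2)*(n - 1)*(n^2 + n - 12) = (n - 5)*(n - 2)*(n - 1)*(n + 4)*(n - 3)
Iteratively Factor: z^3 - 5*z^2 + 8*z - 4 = (z - 2)*(z^2 - 3*z + 2) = (z - 2)^2*(z - 1)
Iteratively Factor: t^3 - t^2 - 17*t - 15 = (t + 3)*(t^2 - 4*t - 5) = (t + 1)*(t + 3)*(t - 5)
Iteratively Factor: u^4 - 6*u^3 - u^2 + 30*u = (u)*(u^3 - 6*u^2 - u + 30) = u*(u - 3)*(u^2 - 3*u - 10) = u*(u - 5)*(u - 3)*(u + 2)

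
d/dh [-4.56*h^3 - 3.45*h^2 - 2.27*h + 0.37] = -13.68*h^2 - 6.9*h - 2.27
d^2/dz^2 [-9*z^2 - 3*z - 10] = -18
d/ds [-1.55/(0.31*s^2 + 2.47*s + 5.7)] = (0.961*s + 3.8285)/(0.31*s^2 + 2.47*s + 5.7)^2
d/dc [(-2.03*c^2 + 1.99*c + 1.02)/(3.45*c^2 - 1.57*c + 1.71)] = (-3.6784*c^2 - 13.9806*c + 5.0043)/(11.9025*c^4 - 10.833*c^3 + 14.2639*c^2 - 5.3694*c + 2.9241)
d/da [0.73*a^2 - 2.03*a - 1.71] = 1.46*a - 2.03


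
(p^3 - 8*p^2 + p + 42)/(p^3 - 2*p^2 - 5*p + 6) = (p - 7)/(p - 1)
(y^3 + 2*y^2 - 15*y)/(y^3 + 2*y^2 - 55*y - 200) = y*(y - 3)/(y^2 - 3*y - 40)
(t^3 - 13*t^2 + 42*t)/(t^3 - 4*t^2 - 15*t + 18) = t*(t - 7)/(t^2 + 2*t - 3)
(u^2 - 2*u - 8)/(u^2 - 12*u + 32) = (u + 2)/(u - 8)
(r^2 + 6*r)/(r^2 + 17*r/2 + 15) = 2*r/(2*r + 5)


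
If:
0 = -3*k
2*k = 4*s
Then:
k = 0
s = 0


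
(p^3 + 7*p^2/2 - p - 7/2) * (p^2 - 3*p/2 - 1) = p^5 + 2*p^4 - 29*p^3/4 - 11*p^2/2 + 25*p/4 + 7/2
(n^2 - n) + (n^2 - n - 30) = 2*n^2 - 2*n - 30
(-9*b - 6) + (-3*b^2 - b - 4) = -3*b^2 - 10*b - 10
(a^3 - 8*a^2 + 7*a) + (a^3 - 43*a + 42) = 2*a^3 - 8*a^2 - 36*a + 42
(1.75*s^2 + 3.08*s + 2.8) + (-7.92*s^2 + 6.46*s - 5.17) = -6.17*s^2 + 9.54*s - 2.37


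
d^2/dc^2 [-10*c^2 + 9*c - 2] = -20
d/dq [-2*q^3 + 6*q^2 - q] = -6*q^2 + 12*q - 1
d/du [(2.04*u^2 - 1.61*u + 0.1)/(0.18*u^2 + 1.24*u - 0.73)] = (2.8194*u^2 - 3.0144*u + 1.0513)/(0.0324*u^4 + 0.4464*u^3 + 1.2748*u^2 - 1.8104*u + 0.5329)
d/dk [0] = 0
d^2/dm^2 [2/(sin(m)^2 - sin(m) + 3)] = 2*(-4*sin(m)^4 + 3*sin(m)^3 + 17*sin(m)^2 - 9*sin(m) - 4)/(sin(m)^2 - sin(m) + 3)^3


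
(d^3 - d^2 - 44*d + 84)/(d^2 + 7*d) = d - 8 + 12/d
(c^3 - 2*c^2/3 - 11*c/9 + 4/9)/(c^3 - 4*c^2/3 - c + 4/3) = (c - 1/3)/(c - 1)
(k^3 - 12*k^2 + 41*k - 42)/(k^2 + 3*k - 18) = (k^2 - 9*k + 14)/(k + 6)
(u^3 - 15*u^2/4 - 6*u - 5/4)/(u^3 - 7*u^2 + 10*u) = (4*u^2 + 5*u + 1)/(4*u*(u - 2))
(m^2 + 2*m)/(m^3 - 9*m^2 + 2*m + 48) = m/(m^2 - 11*m + 24)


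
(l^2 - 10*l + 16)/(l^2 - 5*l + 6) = (l - 8)/(l - 3)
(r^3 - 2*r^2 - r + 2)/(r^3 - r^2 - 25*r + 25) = (r^2 - r - 2)/(r^2 - 25)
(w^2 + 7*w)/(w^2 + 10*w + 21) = w/(w + 3)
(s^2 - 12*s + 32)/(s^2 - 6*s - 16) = (s - 4)/(s + 2)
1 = 1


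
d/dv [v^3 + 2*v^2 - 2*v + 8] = 3*v^2 + 4*v - 2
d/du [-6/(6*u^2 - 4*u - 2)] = 6*(3*u - 1)/(-3*u^2 + 2*u + 1)^2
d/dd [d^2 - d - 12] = 2*d - 1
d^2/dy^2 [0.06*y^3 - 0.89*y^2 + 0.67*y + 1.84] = 0.36*y - 1.78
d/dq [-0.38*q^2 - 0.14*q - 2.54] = -0.76*q - 0.14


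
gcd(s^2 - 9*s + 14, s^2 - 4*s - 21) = s - 7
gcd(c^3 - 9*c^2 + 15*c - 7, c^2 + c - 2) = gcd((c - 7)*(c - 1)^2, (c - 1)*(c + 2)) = c - 1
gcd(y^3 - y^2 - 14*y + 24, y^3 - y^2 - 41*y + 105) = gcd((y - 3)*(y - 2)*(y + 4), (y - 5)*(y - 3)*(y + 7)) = y - 3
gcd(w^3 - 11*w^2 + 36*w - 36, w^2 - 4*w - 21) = 1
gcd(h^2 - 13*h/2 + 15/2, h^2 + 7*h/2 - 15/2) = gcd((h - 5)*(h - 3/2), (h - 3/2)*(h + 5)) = h - 3/2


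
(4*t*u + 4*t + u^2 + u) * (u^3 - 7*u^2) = 4*t*u^4 - 24*t*u^3 - 28*t*u^2 + u^5 - 6*u^4 - 7*u^3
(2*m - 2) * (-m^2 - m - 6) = -2*m^3 - 10*m + 12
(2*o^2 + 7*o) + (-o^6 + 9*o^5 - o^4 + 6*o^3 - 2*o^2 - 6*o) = -o^6 + 9*o^5 - o^4 + 6*o^3 + o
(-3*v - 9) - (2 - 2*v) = -v - 11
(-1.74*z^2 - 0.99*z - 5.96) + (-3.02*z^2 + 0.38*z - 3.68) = -4.76*z^2 - 0.61*z - 9.64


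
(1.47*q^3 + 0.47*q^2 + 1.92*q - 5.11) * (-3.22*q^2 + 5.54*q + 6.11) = -4.7334*q^5 + 6.6304*q^4 + 5.4031*q^3 + 29.9627*q^2 - 16.5782*q - 31.2221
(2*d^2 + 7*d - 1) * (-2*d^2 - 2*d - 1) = -4*d^4 - 18*d^3 - 14*d^2 - 5*d + 1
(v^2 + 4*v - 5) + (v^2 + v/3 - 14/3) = 2*v^2 + 13*v/3 - 29/3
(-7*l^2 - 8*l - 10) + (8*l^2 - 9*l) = l^2 - 17*l - 10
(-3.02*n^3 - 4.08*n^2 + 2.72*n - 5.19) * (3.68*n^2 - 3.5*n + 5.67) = -11.1136*n^5 - 4.4444*n^4 + 7.1662*n^3 - 51.7528*n^2 + 33.5874*n - 29.4273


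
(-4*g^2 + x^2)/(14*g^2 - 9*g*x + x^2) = (2*g + x)/(-7*g + x)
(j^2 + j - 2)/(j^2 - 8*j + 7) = (j + 2)/(j - 7)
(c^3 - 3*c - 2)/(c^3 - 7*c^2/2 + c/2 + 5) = 2*(c + 1)/(2*c - 5)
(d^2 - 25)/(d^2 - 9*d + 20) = (d + 5)/(d - 4)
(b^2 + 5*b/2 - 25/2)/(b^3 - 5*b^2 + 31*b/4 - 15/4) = 2*(b + 5)/(2*b^2 - 5*b + 3)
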